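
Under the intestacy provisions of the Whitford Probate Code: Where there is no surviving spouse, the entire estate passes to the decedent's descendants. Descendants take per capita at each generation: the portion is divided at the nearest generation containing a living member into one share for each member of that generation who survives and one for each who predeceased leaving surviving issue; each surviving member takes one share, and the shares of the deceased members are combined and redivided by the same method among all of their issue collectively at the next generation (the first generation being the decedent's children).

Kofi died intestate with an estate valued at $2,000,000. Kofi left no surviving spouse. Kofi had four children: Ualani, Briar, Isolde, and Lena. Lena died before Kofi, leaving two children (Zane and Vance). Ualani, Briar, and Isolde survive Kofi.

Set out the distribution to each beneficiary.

Ualani: $500,000; Briar: $500,000; Isolde: $500,000; Zane: $250,000; Vance: $250,000

The entire $2,000,000 passes to the descendants.
That amount ($2,000,000) is divided at the children's generation into 4 shares of $500,000. Ualani, Briar, and Isolde each take $500,000. The remaining share for the deceased Lena ($500,000) is carried to the next generation.
That pool ($500,000) is divided at the grandchildren's generation equally among Zane and Vance: $250,000 each.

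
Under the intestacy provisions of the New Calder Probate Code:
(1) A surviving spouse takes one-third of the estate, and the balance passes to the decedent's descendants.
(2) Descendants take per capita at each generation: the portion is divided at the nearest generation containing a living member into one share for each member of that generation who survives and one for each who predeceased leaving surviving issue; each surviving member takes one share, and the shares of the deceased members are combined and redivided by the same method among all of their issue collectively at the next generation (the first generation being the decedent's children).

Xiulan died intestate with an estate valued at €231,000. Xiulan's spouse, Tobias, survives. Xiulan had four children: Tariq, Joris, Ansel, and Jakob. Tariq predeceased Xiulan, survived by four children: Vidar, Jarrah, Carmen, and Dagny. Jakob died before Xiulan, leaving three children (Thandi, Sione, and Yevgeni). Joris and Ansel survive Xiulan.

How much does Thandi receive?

Tobias takes one-third of €231,000 = €77,000. The remaining €154,000 passes to the descendants.
The descendants' portion (€154,000) is divided at the children's generation into 4 shares of €38,500. Joris and Ansel each take €38,500. The 2 shares of the deceased (Tariq and Jakob) are combined into a pool of €77,000.
That pool (€77,000) is divided at the grandchildren's generation equally among Vidar, Jarrah, Carmen, Dagny, Thandi, Sione, and Yevgeni: €11,000 each.

Thandi receives €11,000.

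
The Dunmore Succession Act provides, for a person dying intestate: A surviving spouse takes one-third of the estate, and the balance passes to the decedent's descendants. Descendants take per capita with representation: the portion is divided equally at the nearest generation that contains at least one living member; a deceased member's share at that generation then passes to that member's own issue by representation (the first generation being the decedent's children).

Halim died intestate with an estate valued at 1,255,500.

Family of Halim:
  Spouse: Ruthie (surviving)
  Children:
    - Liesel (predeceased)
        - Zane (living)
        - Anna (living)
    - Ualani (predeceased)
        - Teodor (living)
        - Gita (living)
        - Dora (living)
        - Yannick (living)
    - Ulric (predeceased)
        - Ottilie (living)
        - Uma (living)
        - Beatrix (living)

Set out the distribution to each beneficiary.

Ruthie takes one-third of 1,255,500 = 418,500. The remaining 837,000 passes to the descendants.
No child survives, so the initial division is made at the grandchildren's generation.
The descendants' portion (837,000) is divided into 9 shares of 93,000: Zane, Anna, Teodor, Gita, Dora, Yannick, Ottilie, Uma, and Beatrix each take 93,000.

Ruthie: 418,500; Zane: 93,000; Anna: 93,000; Teodor: 93,000; Gita: 93,000; Dora: 93,000; Yannick: 93,000; Ottilie: 93,000; Uma: 93,000; Beatrix: 93,000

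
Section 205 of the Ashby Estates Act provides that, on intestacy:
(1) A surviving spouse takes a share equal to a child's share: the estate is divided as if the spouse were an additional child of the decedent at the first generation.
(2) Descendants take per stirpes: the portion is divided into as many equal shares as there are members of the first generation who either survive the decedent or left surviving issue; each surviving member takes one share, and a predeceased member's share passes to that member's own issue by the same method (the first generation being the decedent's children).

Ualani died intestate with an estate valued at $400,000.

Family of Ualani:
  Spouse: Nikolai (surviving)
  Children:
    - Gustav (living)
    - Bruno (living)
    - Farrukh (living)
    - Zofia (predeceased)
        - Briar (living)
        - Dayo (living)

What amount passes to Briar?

The spouse counts as an additional share at the children's level, so there are 5 primary shares of $80,000. Nikolai takes one such share ($80,000).
The children's combined portion ($320,000) is divided into 4 shares of $80,000: Gustav, Bruno, and Farrukh each take $80,000; Zofia's $80,000 share passes to Zofia's issue.
Zofia's share ($80,000) is divided into 2 shares of $40,000: Briar and Dayo each take $40,000.

Briar receives $40,000.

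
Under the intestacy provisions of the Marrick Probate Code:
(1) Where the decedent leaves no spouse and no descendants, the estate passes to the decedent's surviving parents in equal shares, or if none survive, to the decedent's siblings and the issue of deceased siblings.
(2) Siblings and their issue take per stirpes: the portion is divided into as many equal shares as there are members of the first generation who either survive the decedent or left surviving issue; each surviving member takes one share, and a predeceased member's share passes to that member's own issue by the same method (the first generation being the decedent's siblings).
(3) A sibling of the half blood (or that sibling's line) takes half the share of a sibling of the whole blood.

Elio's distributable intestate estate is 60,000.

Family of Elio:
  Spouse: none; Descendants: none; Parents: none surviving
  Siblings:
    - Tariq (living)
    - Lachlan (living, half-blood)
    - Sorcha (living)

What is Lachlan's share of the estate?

Lachlan receives 12,000.

The entire 60,000 passes to the siblings and their issue.
Counting each half-blood sibling's line as half a unit, there are 5/2 units in 60,000, so one unit is 24,000. Whole-blood lines (Tariq and Sorcha) take 24,000 each; half-blood lines (Lachlan) take 12,000 each.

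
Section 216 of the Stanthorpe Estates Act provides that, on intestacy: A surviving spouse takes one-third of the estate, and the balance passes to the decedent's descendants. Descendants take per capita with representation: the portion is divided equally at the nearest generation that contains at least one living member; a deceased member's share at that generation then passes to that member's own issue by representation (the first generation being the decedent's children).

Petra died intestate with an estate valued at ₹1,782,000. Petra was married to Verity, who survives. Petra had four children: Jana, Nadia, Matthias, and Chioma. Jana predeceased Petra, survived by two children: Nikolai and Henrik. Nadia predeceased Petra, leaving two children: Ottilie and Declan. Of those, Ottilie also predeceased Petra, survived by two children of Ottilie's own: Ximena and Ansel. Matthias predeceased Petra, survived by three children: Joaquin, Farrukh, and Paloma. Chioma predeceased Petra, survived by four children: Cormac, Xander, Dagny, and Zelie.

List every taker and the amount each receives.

Verity: ₹594,000; Nikolai: ₹108,000; Henrik: ₹108,000; Ximena: ₹54,000; Ansel: ₹54,000; Declan: ₹108,000; Joaquin: ₹108,000; Farrukh: ₹108,000; Paloma: ₹108,000; Cormac: ₹108,000; Xander: ₹108,000; Dagny: ₹108,000; Zelie: ₹108,000

Verity takes one-third of ₹1,782,000 = ₹594,000. The remaining ₹1,188,000 passes to the descendants.
No child survives, so the initial division is made at the grandchildren's generation.
The descendants' portion (₹1,188,000) is divided into 11 shares of ₹108,000: Nikolai, Henrik, Declan, Joaquin, Farrukh, Paloma, Cormac, Xander, Dagny, and Zelie each take ₹108,000; Ottilie's ₹108,000 share passes to Ottilie's issue.
Ottilie's share (₹108,000) is divided into 2 shares of ₹54,000: Ximena and Ansel each take ₹54,000.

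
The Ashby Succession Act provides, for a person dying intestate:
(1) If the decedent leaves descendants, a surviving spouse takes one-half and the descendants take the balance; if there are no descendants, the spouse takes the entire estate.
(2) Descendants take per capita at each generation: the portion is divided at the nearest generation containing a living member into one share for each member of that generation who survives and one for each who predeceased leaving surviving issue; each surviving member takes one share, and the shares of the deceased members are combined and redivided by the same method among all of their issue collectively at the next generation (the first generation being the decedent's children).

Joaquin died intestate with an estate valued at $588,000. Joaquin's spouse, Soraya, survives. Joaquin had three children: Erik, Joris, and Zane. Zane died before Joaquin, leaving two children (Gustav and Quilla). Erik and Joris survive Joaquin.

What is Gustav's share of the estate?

Soraya takes one-half of $588,000 = $294,000. The remaining $294,000 passes to the descendants.
The descendants' portion ($294,000) is divided at the children's generation into 3 shares of $98,000. Erik and Joris each take $98,000. The remaining share for the deceased Zane ($98,000) is carried to the next generation.
That pool ($98,000) is divided at the grandchildren's generation equally among Gustav and Quilla: $49,000 each.

Gustav receives $49,000.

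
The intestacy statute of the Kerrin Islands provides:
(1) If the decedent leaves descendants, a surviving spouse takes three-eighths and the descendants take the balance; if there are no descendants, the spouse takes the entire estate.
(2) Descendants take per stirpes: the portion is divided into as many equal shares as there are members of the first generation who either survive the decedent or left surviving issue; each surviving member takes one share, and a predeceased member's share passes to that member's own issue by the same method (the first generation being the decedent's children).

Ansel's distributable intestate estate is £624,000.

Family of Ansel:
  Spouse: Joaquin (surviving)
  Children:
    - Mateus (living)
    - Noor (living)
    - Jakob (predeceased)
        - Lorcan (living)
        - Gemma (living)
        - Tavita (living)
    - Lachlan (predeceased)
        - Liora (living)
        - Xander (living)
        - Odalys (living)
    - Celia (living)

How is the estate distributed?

Joaquin: £234,000; Mateus: £78,000; Noor: £78,000; Lorcan: £26,000; Gemma: £26,000; Tavita: £26,000; Liora: £26,000; Xander: £26,000; Odalys: £26,000; Celia: £78,000

Joaquin takes three-eighths of £624,000 = £234,000. The remaining £390,000 passes to the descendants.
The descendants' portion (£390,000) is divided into 5 shares of £78,000: Mateus, Noor, and Celia each take £78,000; Jakob's £78,000 share passes to Jakob's issue; Lachlan's £78,000 share passes to Lachlan's issue.
Jakob's share (£78,000) is divided into 3 shares of £26,000: Lorcan, Gemma, and Tavita each take £26,000.
Lachlan's share (£78,000) is divided into 3 shares of £26,000: Liora, Xander, and Odalys each take £26,000.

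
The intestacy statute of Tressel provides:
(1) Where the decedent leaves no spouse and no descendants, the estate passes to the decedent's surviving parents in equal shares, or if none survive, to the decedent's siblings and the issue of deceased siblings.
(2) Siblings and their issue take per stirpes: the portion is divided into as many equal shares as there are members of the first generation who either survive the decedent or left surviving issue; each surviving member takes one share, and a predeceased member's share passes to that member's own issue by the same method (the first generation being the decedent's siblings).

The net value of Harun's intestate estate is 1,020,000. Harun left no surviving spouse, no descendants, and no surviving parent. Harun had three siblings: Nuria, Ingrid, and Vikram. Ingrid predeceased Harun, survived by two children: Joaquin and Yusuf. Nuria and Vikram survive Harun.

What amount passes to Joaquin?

The entire 1,020,000 passes to the siblings and their issue.
That amount (1,020,000) is divided into 3 shares of 340,000: Nuria and Vikram each take 340,000; Ingrid's 340,000 share passes to Ingrid's issue.
Ingrid's share (340,000) is divided into 2 shares of 170,000: Joaquin and Yusuf each take 170,000.

Joaquin receives 170,000.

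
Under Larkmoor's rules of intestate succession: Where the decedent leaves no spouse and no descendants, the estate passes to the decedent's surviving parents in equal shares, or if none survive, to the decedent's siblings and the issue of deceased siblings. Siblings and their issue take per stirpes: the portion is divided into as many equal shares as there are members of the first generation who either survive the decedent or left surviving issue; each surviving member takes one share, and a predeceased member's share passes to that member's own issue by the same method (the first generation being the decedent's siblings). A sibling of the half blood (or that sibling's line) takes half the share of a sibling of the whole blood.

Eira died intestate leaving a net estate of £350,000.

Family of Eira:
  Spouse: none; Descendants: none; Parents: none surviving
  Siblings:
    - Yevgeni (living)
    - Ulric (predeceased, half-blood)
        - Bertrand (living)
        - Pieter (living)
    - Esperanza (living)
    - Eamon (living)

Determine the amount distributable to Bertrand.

Bertrand receives £25,000.

The entire £350,000 passes to the siblings and their issue.
Counting each half-blood sibling's line as half a unit, there are 7/2 units in £350,000, so one unit is £100,000. Whole-blood lines (Yevgeni, Esperanza, and Eamon) take £100,000 each; half-blood lines (Ulric) take £50,000 each.
Ulric's share (£50,000) is divided into 2 shares of £25,000: Bertrand and Pieter each take £25,000.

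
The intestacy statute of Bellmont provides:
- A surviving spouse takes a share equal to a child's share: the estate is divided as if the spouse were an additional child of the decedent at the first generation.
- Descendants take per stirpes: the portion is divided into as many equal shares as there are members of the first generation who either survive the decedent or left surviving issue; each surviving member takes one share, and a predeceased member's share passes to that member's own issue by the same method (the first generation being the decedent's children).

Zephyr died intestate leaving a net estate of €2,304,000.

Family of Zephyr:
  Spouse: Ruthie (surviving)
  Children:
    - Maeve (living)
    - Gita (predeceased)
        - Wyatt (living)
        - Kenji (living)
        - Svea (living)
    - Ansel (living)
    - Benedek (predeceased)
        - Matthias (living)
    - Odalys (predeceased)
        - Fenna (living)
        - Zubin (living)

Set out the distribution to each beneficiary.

The spouse counts as an additional share at the children's level, so there are 6 primary shares of €384,000. Ruthie takes one such share (€384,000).
The children's combined portion (€1,920,000) is divided into 5 shares of €384,000: Maeve and Ansel each take €384,000; Gita's €384,000 share passes to Gita's issue; Benedek's €384,000 share passes to Benedek's issue; Odalys's €384,000 share passes to Odalys's issue.
Gita's share (€384,000) is divided into 3 shares of €128,000: Wyatt, Kenji, and Svea each take €128,000.
Benedek's share (€384,000) passes entirely to Matthias.
Odalys's share (€384,000) is divided into 2 shares of €192,000: Fenna and Zubin each take €192,000.

Ruthie: €384,000; Maeve: €384,000; Wyatt: €128,000; Kenji: €128,000; Svea: €128,000; Ansel: €384,000; Matthias: €384,000; Fenna: €192,000; Zubin: €192,000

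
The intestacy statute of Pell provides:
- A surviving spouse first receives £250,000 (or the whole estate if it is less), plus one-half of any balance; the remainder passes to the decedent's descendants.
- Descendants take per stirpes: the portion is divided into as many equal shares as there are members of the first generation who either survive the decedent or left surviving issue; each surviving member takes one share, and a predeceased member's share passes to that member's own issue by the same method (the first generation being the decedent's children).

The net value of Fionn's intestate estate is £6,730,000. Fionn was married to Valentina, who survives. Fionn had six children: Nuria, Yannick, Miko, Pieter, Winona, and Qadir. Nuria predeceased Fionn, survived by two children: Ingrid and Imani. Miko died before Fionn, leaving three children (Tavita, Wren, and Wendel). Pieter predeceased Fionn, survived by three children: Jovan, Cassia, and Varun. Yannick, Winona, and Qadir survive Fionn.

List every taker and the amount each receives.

Valentina first takes £250,000, leaving a balance of £6,480,000. Valentina then takes one-half of the balance (£3,240,000), for a total of £3,490,000. The remaining £3,240,000 passes to the descendants.
The descendants' portion (£3,240,000) is divided into 6 shares of £540,000: Yannick, Winona, and Qadir each take £540,000; Nuria's £540,000 share passes to Nuria's issue; Miko's £540,000 share passes to Miko's issue; Pieter's £540,000 share passes to Pieter's issue.
Nuria's share (£540,000) is divided into 2 shares of £270,000: Ingrid and Imani each take £270,000.
Miko's share (£540,000) is divided into 3 shares of £180,000: Tavita, Wren, and Wendel each take £180,000.
Pieter's share (£540,000) is divided into 3 shares of £180,000: Jovan, Cassia, and Varun each take £180,000.

Valentina: £3,490,000; Ingrid: £270,000; Imani: £270,000; Yannick: £540,000; Tavita: £180,000; Wren: £180,000; Wendel: £180,000; Jovan: £180,000; Cassia: £180,000; Varun: £180,000; Winona: £540,000; Qadir: £540,000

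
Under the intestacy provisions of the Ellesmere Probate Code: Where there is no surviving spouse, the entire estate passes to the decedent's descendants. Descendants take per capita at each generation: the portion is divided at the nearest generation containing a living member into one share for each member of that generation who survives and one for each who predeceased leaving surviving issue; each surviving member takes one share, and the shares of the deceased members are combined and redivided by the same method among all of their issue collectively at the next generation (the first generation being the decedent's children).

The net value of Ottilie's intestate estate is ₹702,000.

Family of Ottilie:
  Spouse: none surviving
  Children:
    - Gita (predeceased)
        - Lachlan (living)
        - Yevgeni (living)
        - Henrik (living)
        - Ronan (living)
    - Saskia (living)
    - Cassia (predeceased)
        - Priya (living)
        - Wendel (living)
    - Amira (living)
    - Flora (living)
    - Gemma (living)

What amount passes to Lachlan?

Lachlan receives ₹39,000.

The entire ₹702,000 passes to the descendants.
That amount (₹702,000) is divided at the children's generation into 6 shares of ₹117,000. Saskia, Amira, Flora, and Gemma each take ₹117,000. The 2 shares of the deceased (Gita and Cassia) are combined into a pool of ₹234,000.
That pool (₹234,000) is divided at the grandchildren's generation equally among Lachlan, Yevgeni, Henrik, Ronan, Priya, and Wendel: ₹39,000 each.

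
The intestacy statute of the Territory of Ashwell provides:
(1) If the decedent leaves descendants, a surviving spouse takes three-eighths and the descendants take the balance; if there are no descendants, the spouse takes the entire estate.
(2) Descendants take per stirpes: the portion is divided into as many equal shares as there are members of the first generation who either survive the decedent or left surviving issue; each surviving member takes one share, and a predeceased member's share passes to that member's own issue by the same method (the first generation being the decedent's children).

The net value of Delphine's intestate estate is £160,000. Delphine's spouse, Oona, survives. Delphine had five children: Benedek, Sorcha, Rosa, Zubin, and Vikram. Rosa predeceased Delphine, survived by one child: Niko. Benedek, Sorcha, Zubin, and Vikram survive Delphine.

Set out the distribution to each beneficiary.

Oona takes three-eighths of £160,000 = £60,000. The remaining £100,000 passes to the descendants.
The descendants' portion (£100,000) is divided into 5 shares of £20,000: Benedek, Sorcha, Zubin, and Vikram each take £20,000; Rosa's £20,000 share passes to Rosa's issue.
Rosa's share (£20,000) passes entirely to Niko.

Oona: £60,000; Benedek: £20,000; Sorcha: £20,000; Niko: £20,000; Zubin: £20,000; Vikram: £20,000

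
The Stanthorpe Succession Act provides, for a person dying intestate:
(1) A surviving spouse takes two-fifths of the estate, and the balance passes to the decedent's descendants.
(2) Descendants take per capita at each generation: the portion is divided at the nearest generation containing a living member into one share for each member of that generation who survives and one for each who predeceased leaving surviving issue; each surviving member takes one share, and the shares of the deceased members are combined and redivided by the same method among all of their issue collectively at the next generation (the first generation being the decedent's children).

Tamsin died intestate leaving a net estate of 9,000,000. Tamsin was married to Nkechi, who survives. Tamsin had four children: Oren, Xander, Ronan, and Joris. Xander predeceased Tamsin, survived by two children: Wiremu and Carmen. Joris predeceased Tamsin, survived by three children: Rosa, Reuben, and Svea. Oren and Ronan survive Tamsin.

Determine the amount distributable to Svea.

Nkechi takes two-fifths of 9,000,000 = 3,600,000. The remaining 5,400,000 passes to the descendants.
The descendants' portion (5,400,000) is divided at the children's generation into 4 shares of 1,350,000. Oren and Ronan each take 1,350,000. The 2 shares of the deceased (Xander and Joris) are combined into a pool of 2,700,000.
That pool (2,700,000) is divided at the grandchildren's generation equally among Wiremu, Carmen, Rosa, Reuben, and Svea: 540,000 each.

Svea receives 540,000.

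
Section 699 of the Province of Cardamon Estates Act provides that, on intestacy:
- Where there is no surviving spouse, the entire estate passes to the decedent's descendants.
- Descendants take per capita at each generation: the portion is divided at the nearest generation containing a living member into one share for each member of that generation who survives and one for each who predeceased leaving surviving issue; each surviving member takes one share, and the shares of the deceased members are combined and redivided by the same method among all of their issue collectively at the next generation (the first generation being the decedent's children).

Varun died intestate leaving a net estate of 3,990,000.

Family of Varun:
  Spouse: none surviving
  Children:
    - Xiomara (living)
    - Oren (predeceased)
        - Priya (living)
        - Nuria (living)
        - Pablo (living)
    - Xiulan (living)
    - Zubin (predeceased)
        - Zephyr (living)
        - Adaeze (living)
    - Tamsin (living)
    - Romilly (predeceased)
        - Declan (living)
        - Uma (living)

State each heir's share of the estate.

Xiomara: 665,000; Priya: 285,000; Nuria: 285,000; Pablo: 285,000; Xiulan: 665,000; Zephyr: 285,000; Adaeze: 285,000; Tamsin: 665,000; Declan: 285,000; Uma: 285,000

The entire 3,990,000 passes to the descendants.
That amount (3,990,000) is divided at the children's generation into 6 shares of 665,000. Xiomara, Xiulan, and Tamsin each take 665,000. The 3 shares of the deceased (Oren, Zubin, and Romilly) are combined into a pool of 1,995,000.
That pool (1,995,000) is divided at the grandchildren's generation equally among Priya, Nuria, Pablo, Zephyr, Adaeze, Declan, and Uma: 285,000 each.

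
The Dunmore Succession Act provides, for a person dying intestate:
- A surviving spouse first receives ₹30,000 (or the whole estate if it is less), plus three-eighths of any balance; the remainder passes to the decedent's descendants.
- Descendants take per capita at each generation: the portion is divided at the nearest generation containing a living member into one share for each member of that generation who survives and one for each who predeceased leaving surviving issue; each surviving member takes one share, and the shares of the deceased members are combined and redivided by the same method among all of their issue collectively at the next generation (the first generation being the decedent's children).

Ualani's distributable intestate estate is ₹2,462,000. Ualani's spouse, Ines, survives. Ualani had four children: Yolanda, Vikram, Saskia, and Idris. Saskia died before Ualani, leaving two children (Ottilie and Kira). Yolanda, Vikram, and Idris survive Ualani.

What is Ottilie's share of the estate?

Ottilie receives ₹190,000.

Ines first takes ₹30,000, leaving a balance of ₹2,432,000. Ines then takes three-eighths of the balance (₹912,000), for a total of ₹942,000. The remaining ₹1,520,000 passes to the descendants.
The descendants' portion (₹1,520,000) is divided at the children's generation into 4 shares of ₹380,000. Yolanda, Vikram, and Idris each take ₹380,000. The remaining share for the deceased Saskia (₹380,000) is carried to the next generation.
That pool (₹380,000) is divided at the grandchildren's generation equally among Ottilie and Kira: ₹190,000 each.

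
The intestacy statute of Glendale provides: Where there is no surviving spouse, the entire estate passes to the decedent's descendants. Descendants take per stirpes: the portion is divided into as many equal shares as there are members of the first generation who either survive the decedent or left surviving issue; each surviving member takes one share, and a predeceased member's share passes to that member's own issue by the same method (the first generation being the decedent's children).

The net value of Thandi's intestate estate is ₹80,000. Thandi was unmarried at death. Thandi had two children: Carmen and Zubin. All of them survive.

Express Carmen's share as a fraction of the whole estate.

Carmen receives 1/2 of the estate.

The entire ₹80,000 passes to the descendants.
That amount (₹80,000) is divided into 2 shares of ₹40,000: Carmen and Zubin each take ₹40,000.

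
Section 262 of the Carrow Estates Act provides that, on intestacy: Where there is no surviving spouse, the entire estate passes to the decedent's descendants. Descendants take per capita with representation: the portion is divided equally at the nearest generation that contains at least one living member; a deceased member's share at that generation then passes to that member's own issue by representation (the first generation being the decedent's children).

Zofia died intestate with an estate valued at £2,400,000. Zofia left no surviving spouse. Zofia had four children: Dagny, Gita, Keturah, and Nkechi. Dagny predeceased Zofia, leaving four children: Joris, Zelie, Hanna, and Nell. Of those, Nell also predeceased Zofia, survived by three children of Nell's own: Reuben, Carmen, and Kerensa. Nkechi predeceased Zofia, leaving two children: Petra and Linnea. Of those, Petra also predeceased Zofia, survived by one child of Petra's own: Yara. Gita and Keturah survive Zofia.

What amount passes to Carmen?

Carmen receives £50,000.

The entire £2,400,000 passes to the descendants.
That amount (£2,400,000) is divided into 4 shares of £600,000: Gita and Keturah each take £600,000; Dagny's £600,000 share passes to Dagny's issue; Nkechi's £600,000 share passes to Nkechi's issue.
Dagny's share (£600,000) is divided into 4 shares of £150,000: Joris, Zelie, and Hanna each take £150,000; Nell's £150,000 share passes to Nell's issue.
Nell's share (£150,000) is divided into 3 shares of £50,000: Reuben, Carmen, and Kerensa each take £50,000.
Nkechi's share (£600,000) is divided into 2 shares of £300,000: Linnea takes £300,000; Petra's £300,000 share passes to Petra's issue.
Petra's share (£300,000) passes entirely to Yara.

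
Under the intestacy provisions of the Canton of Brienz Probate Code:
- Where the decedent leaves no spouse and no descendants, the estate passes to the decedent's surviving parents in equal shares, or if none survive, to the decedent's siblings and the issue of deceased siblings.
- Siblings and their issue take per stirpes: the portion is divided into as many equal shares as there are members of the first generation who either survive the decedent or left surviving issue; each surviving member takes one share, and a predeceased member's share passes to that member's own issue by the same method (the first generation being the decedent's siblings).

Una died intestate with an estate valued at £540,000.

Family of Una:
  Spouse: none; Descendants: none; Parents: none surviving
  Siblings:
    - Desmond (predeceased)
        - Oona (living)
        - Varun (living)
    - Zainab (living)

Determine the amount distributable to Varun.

The entire £540,000 passes to the siblings and their issue.
That amount (£540,000) is divided into 2 shares of £270,000: Zainab takes £270,000; Desmond's £270,000 share passes to Desmond's issue.
Desmond's share (£270,000) is divided into 2 shares of £135,000: Oona and Varun each take £135,000.

Varun receives £135,000.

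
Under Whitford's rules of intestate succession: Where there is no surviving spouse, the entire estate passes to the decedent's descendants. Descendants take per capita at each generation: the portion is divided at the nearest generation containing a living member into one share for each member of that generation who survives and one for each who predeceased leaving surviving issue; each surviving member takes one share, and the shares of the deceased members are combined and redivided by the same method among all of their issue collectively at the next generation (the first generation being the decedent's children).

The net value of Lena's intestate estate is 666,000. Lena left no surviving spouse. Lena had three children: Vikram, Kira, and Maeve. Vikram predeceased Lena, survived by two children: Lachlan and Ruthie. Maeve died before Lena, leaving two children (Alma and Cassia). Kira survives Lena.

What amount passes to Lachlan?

The entire 666,000 passes to the descendants.
That amount (666,000) is divided at the children's generation into 3 shares of 222,000. Kira takes 222,000. The 2 shares of the deceased (Vikram and Maeve) are combined into a pool of 444,000.
That pool (444,000) is divided at the grandchildren's generation equally among Lachlan, Ruthie, Alma, and Cassia: 111,000 each.

Lachlan receives 111,000.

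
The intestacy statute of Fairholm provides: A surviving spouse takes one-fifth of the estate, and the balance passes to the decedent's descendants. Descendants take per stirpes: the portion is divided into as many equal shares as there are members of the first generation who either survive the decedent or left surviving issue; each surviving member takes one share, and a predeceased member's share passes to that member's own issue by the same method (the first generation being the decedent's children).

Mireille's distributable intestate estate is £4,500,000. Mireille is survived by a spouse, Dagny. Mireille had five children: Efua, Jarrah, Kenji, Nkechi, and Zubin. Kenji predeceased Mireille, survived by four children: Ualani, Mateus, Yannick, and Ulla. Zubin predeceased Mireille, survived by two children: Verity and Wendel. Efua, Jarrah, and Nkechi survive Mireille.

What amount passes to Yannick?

Yannick receives £180,000.

Dagny takes one-fifth of £4,500,000 = £900,000. The remaining £3,600,000 passes to the descendants.
The descendants' portion (£3,600,000) is divided into 5 shares of £720,000: Efua, Jarrah, and Nkechi each take £720,000; Kenji's £720,000 share passes to Kenji's issue; Zubin's £720,000 share passes to Zubin's issue.
Kenji's share (£720,000) is divided into 4 shares of £180,000: Ualani, Mateus, Yannick, and Ulla each take £180,000.
Zubin's share (£720,000) is divided into 2 shares of £360,000: Verity and Wendel each take £360,000.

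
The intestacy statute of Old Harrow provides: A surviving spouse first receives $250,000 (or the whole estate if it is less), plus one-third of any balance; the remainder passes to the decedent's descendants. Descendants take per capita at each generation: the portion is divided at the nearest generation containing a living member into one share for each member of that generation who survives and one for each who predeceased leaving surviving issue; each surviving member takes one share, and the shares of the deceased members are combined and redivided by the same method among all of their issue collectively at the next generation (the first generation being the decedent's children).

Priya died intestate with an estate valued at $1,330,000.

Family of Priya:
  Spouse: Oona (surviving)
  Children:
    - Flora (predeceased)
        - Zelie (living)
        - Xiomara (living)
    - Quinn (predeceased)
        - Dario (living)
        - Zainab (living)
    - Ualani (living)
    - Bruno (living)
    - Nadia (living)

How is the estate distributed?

Oona first takes $250,000, leaving a balance of $1,080,000. Oona then takes one-third of the balance ($360,000), for a total of $610,000. The remaining $720,000 passes to the descendants.
The descendants' portion ($720,000) is divided at the children's generation into 5 shares of $144,000. Ualani, Bruno, and Nadia each take $144,000. The 2 shares of the deceased (Flora and Quinn) are combined into a pool of $288,000.
That pool ($288,000) is divided at the grandchildren's generation equally among Zelie, Xiomara, Dario, and Zainab: $72,000 each.

Oona: $610,000; Zelie: $72,000; Xiomara: $72,000; Dario: $72,000; Zainab: $72,000; Ualani: $144,000; Bruno: $144,000; Nadia: $144,000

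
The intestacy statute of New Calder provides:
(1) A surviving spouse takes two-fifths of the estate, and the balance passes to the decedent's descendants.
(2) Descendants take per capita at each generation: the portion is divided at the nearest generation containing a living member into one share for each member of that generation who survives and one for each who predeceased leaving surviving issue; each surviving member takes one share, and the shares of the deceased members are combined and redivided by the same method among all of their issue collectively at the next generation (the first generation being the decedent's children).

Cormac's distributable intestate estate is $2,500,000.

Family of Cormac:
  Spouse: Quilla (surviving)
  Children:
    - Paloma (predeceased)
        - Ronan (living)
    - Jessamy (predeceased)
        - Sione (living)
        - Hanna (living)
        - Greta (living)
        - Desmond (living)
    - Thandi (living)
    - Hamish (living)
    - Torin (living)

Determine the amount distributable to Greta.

Quilla takes two-fifths of $2,500,000 = $1,000,000. The remaining $1,500,000 passes to the descendants.
The descendants' portion ($1,500,000) is divided at the children's generation into 5 shares of $300,000. Thandi, Hamish, and Torin each take $300,000. The 2 shares of the deceased (Paloma and Jessamy) are combined into a pool of $600,000.
That pool ($600,000) is divided at the grandchildren's generation equally among Ronan, Sione, Hanna, Greta, and Desmond: $120,000 each.

Greta receives $120,000.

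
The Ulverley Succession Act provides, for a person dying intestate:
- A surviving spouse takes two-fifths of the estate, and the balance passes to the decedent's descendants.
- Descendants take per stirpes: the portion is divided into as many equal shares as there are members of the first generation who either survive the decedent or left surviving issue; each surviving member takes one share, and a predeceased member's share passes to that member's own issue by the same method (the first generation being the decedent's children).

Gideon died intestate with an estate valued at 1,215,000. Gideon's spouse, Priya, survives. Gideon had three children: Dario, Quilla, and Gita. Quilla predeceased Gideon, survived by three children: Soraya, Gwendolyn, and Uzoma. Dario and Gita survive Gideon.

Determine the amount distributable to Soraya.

Soraya receives 81,000.

Priya takes two-fifths of 1,215,000 = 486,000. The remaining 729,000 passes to the descendants.
The descendants' portion (729,000) is divided into 3 shares of 243,000: Dario and Gita each take 243,000; Quilla's 243,000 share passes to Quilla's issue.
Quilla's share (243,000) is divided into 3 shares of 81,000: Soraya, Gwendolyn, and Uzoma each take 81,000.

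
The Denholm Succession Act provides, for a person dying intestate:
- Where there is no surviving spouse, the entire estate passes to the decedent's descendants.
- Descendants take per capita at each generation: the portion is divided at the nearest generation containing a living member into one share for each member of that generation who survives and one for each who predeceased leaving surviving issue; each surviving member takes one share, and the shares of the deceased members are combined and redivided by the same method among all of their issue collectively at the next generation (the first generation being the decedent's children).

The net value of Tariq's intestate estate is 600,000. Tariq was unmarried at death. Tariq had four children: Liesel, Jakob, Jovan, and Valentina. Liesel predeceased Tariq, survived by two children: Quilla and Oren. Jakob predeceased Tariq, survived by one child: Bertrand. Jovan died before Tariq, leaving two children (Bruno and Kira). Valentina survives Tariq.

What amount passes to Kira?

The entire 600,000 passes to the descendants.
That amount (600,000) is divided at the children's generation into 4 shares of 150,000. Valentina takes 150,000. The 3 shares of the deceased (Liesel, Jakob, and Jovan) are combined into a pool of 450,000.
That pool (450,000) is divided at the grandchildren's generation equally among Quilla, Oren, Bertrand, Bruno, and Kira: 90,000 each.

Kira receives 90,000.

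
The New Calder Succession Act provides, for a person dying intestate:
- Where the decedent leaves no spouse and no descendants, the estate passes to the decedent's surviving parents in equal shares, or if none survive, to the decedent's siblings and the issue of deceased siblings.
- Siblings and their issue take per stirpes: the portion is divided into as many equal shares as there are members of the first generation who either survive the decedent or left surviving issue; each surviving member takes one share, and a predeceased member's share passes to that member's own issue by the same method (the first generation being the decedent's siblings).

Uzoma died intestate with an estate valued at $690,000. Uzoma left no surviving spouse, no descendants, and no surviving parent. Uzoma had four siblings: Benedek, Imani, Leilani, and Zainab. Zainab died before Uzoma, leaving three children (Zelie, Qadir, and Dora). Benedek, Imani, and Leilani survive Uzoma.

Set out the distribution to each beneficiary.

Benedek: $172,500; Imani: $172,500; Leilani: $172,500; Zelie: $57,500; Qadir: $57,500; Dora: $57,500

The entire $690,000 passes to the siblings and their issue.
That amount ($690,000) is divided into 4 shares of $172,500: Benedek, Imani, and Leilani each take $172,500; Zainab's $172,500 share passes to Zainab's issue.
Zainab's share ($172,500) is divided into 3 shares of $57,500: Zelie, Qadir, and Dora each take $57,500.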